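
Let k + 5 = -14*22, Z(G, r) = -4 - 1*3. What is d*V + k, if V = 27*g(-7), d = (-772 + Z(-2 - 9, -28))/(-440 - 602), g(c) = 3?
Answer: -263047/1042 ≈ -252.44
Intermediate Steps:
Z(G, r) = -7 (Z(G, r) = -4 - 3 = -7)
d = 779/1042 (d = (-772 - 7)/(-440 - 602) = -779/(-1042) = -779*(-1/1042) = 779/1042 ≈ 0.74760)
V = 81 (V = 27*3 = 81)
k = -313 (k = -5 - 14*22 = -5 - 308 = -313)
d*V + k = (779/1042)*81 - 313 = 63099/1042 - 313 = -263047/1042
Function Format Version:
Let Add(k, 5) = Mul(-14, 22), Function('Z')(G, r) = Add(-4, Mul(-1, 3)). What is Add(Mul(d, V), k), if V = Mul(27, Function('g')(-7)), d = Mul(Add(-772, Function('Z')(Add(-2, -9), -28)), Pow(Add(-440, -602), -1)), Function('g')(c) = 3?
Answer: Rational(-263047, 1042) ≈ -252.44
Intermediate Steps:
Function('Z')(G, r) = -7 (Function('Z')(G, r) = Add(-4, -3) = -7)
d = Rational(779, 1042) (d = Mul(Add(-772, -7), Pow(Add(-440, -602), -1)) = Mul(-779, Pow(-1042, -1)) = Mul(-779, Rational(-1, 1042)) = Rational(779, 1042) ≈ 0.74760)
V = 81 (V = Mul(27, 3) = 81)
k = -313 (k = Add(-5, Mul(-14, 22)) = Add(-5, -308) = -313)
Add(Mul(d, V), k) = Add(Mul(Rational(779, 1042), 81), -313) = Add(Rational(63099, 1042), -313) = Rational(-263047, 1042)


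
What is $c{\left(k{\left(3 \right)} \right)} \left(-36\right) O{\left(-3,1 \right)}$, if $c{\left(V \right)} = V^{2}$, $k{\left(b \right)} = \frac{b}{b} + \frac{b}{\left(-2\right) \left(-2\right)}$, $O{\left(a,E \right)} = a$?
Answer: $\frac{1323}{4} \approx 330.75$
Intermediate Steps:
$k{\left(b \right)} = 1 + \frac{b}{4}$
$c{\left(k{\left(3 \right)} \right)} \left(-36\right) O{\left(-3,1 \right)} = \left(1 + \frac{1}{4} \cdot 3\right)^{2} \left(-36\right) \left(-3\right) = \left(1 + \frac{3}{4}\right)^{2} \left(-36\right) \left(-3\right) = \left(\frac{7}{4}\right)^{2} \left(-36\right) \left(-3\right) = \frac{49}{16} \left(-36\right) \left(-3\right) = \left(- \frac{441}{4}\right) \left(-3\right) = \frac{1323}{4}$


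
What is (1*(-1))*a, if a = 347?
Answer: -347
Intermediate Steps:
(1*(-1))*a = (1*(-1))*347 = -1*347 = -347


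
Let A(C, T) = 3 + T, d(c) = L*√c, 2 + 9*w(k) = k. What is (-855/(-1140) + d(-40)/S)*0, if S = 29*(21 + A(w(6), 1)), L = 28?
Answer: 0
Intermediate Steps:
w(k) = -2/9 + k/9
d(c) = 28*√c
S = 725 (S = 29*(21 + (3 + 1)) = 29*(21 + 4) = 29*25 = 725)
(-855/(-1140) + d(-40)/S)*0 = (-855/(-1140) + (28*√(-40))/725)*0 = (-855*(-1/1140) + (28*(2*I*√10))*(1/725))*0 = (¾ + (56*I*√10)*(1/725))*0 = (¾ + 56*I*√10/725)*0 = 0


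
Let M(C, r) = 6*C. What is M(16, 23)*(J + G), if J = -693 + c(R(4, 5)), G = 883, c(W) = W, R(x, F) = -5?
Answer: 17760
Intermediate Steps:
J = -698 (J = -693 - 5 = -698)
M(16, 23)*(J + G) = (6*16)*(-698 + 883) = 96*185 = 17760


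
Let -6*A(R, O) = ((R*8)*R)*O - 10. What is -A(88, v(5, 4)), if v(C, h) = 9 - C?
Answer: 123899/3 ≈ 41300.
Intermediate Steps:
A(R, O) = 5/3 - 4*O*R²/3 (A(R, O) = -(((R*8)*R)*O - 10)/6 = -(((8*R)*R)*O - 10)/6 = -((8*R²)*O - 10)/6 = -(8*O*R² - 10)/6 = -(-10 + 8*O*R²)/6 = 5/3 - 4*O*R²/3)
-A(88, v(5, 4)) = -(5/3 - 4/3*(9 - 1*5)*88²) = -(5/3 - 4/3*(9 - 5)*7744) = -(5/3 - 4/3*4*7744) = -(5/3 - 123904/3) = -1*(-123899/3) = 123899/3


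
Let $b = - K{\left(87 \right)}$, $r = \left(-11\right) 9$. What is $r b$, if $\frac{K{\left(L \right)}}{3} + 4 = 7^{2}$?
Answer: $13365$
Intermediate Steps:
$r = -99$
$K{\left(L \right)} = 135$ ($K{\left(L \right)} = -12 + 3 \cdot 7^{2} = -12 + 3 \cdot 49 = -12 + 147 = 135$)
$b = -135$ ($b = \left(-1\right) 135 = -135$)
$r b = \left(-99\right) \left(-135\right) = 13365$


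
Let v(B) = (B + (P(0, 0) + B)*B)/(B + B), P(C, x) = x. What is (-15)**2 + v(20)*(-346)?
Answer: -3408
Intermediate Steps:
v(B) = (B + B**2)/(2*B) (v(B) = (B + (0 + B)*B)/(B + B) = (B + B*B)/((2*B)) = (B + B**2)*(1/(2*B)) = (B + B**2)/(2*B))
(-15)**2 + v(20)*(-346) = (-15)**2 + (1/2 + (1/2)*20)*(-346) = 225 + (1/2 + 10)*(-346) = 225 + (21/2)*(-346) = 225 - 3633 = -3408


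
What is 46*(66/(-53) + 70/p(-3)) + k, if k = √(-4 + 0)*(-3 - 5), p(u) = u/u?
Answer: 167624/53 - 16*I ≈ 3162.7 - 16.0*I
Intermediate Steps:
p(u) = 1
k = -16*I (k = √(-4)*(-8) = (2*I)*(-8) = -16*I ≈ -16.0*I)
46*(66/(-53) + 70/p(-3)) + k = 46*(66/(-53) + 70/1) - 16*I = 46*(66*(-1/53) + 70*1) - 16*I = 46*(-66/53 + 70) - 16*I = 46*(3644/53) - 16*I = 167624/53 - 16*I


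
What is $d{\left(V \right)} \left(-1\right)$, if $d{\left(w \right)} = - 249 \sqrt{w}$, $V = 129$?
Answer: $249 \sqrt{129} \approx 2828.1$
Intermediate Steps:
$d{\left(V \right)} \left(-1\right) = - 249 \sqrt{129} \left(-1\right) = 249 \sqrt{129}$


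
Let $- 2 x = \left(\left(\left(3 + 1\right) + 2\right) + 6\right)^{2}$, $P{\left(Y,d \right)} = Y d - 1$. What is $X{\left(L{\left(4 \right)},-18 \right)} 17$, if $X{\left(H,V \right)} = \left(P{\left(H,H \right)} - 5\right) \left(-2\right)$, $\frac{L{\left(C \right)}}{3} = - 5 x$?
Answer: $-39657396$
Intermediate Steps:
$P{\left(Y,d \right)} = -1 + Y d$
$x = -72$ ($x = - \frac{\left(\left(\left(3 + 1\right) + 2\right) + 6\right)^{2}}{2} = - \frac{\left(\left(4 + 2\right) + 6\right)^{2}}{2} = - \frac{\left(6 + 6\right)^{2}}{2} = - \frac{12^{2}}{2} = \left(- \frac{1}{2}\right) 144 = -72$)
$L{\left(C \right)} = 1080$ ($L{\left(C \right)} = 3 \left(\left(-5\right) \left(-72\right)\right) = 3 \cdot 360 = 1080$)
$X{\left(H,V \right)} = 12 - 2 H^{2}$ ($X{\left(H,V \right)} = \left(\left(-1 + H H\right) - 5\right) \left(-2\right) = \left(\left(-1 + H^{2}\right) - 5\right) \left(-2\right) = \left(-6 + H^{2}\right) \left(-2\right) = 12 - 2 H^{2}$)
$X{\left(L{\left(4 \right)},-18 \right)} 17 = \left(12 - 2 \cdot 1080^{2}\right) 17 = \left(12 - 2332800\right) 17 = \left(-2332788\right) 17 = -39657396$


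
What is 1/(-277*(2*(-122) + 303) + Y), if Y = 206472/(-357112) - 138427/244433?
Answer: -222678463/3639488974159 ≈ -6.1184e-5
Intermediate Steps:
Y = -254853350/222678463 (Y = 206472*(-1/357112) - 138427*1/244433 = -3687/6377 - 138427/244433 = -254853350/222678463 ≈ -1.1445)
1/(-277*(2*(-122) + 303) + Y) = 1/(-277*(2*(-122) + 303) - 254853350/222678463) = 1/(-277*(-244 + 303) - 254853350/222678463) = 1/(-277*59 - 254853350/222678463) = 1/(-16343 - 254853350/222678463) = 1/(-3639488974159/222678463) = -222678463/3639488974159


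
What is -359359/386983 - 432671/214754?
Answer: -244610104279/83106147182 ≈ -2.9433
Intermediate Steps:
-359359/386983 - 432671/214754 = -244610104279/83106147182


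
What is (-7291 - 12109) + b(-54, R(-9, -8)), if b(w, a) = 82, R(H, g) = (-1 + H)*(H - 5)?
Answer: -19318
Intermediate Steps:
R(H, g) = (-1 + H)*(-5 + H)
(-7291 - 12109) + b(-54, R(-9, -8)) = (-7291 - 12109) + 82 = -19400 + 82 = -19318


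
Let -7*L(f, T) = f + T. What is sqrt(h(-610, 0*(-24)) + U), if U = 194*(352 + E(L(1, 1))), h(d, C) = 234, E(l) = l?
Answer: sqrt(3354862)/7 ≈ 261.66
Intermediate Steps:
L(f, T) = -T/7 - f/7 (L(f, T) = -(f + T)/7 = -(T + f)/7 = -T/7 - f/7)
U = 477628/7 (U = 194*(352 + (-1/7*1 - 1/7*1)) = 194*(352 + (-1/7 - 1/7)) = 194*(352 - 2/7) = 194*(2462/7) = 477628/7 ≈ 68233.)
sqrt(h(-610, 0*(-24)) + U) = sqrt(234 + 477628/7) = sqrt(479266/7) = sqrt(3354862)/7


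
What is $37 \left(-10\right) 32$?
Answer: $-11840$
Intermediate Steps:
$37 \left(-10\right) 32 = \left(-370\right) 32 = -11840$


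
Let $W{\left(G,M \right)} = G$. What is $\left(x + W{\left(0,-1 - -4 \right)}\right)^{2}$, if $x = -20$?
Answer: $400$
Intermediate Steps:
$\left(x + W{\left(0,-1 - -4 \right)}\right)^{2} = \left(-20 + 0\right)^{2} = \left(-20\right)^{2} = 400$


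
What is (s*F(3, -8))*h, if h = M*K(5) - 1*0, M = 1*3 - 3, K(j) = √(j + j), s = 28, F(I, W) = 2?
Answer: 0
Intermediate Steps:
K(j) = √2*√j (K(j) = √(2*j) = √2*√j)
M = 0 (M = 3 - 3 = 0)
h = 0 (h = 0*(√2*√5) - 1*0 = 0*√10 + 0 = 0 + 0 = 0)
(s*F(3, -8))*h = (28*2)*0 = 56*0 = 0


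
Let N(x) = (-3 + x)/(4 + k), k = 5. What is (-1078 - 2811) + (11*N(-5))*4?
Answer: -35353/9 ≈ -3928.1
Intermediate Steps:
N(x) = -⅓ + x/9 (N(x) = (-3 + x)/(4 + 5) = (-3 + x)/9 = (-3 + x)*(⅑) = -⅓ + x/9)
(-1078 - 2811) + (11*N(-5))*4 = (-1078 - 2811) + (11*(-⅓ + (⅑)*(-5)))*4 = -3889 + (11*(-⅓ - 5/9))*4 = -3889 + (11*(-8/9))*4 = -3889 - 88/9*4 = -3889 - 352/9 = -35353/9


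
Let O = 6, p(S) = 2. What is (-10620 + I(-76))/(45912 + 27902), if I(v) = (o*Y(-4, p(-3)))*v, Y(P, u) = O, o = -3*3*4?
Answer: 2898/36907 ≈ 0.078522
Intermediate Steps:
o = -36 (o = -9*4 = -36)
Y(P, u) = 6
I(v) = -216*v (I(v) = (-36*6)*v = -216*v)
(-10620 + I(-76))/(45912 + 27902) = (-10620 - 216*(-76))/(45912 + 27902) = (-10620 + 16416)/73814 = 5796*(1/73814) = 2898/36907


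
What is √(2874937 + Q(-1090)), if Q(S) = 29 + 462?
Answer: 6*√79873 ≈ 1695.7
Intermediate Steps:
Q(S) = 491
√(2874937 + Q(-1090)) = √(2874937 + 491) = √2875428 = 6*√79873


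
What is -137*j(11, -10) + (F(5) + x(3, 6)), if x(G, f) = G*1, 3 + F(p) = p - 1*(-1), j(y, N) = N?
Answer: 1376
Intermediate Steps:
F(p) = -2 + p (F(p) = -3 + (p - 1*(-1)) = -3 + (p + 1) = -3 + (1 + p) = -2 + p)
x(G, f) = G
-137*j(11, -10) + (F(5) + x(3, 6)) = -137*(-10) + ((-2 + 5) + 3) = 1370 + (3 + 3) = 1370 + 6 = 1376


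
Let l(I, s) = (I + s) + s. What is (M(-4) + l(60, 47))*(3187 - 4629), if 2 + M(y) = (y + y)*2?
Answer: -196112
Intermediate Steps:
M(y) = -2 + 4*y (M(y) = -2 + (y + y)*2 = -2 + (2*y)*2 = -2 + 4*y)
l(I, s) = I + 2*s
(M(-4) + l(60, 47))*(3187 - 4629) = ((-2 + 4*(-4)) + (60 + 2*47))*(3187 - 4629) = ((-2 - 16) + (60 + 94))*(-1442) = (-18 + 154)*(-1442) = 136*(-1442) = -196112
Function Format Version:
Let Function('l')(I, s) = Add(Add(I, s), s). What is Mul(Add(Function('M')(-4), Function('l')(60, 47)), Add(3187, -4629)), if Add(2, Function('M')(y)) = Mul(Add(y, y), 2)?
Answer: -196112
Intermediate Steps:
Function('M')(y) = Add(-2, Mul(4, y)) (Function('M')(y) = Add(-2, Mul(Add(y, y), 2)) = Add(-2, Mul(Mul(2, y), 2)) = Add(-2, Mul(4, y)))
Function('l')(I, s) = Add(I, Mul(2, s))
Mul(Add(Function('M')(-4), Function('l')(60, 47)), Add(3187, -4629)) = Mul(Add(Add(-2, Mul(4, -4)), Add(60, Mul(2, 47))), Add(3187, -4629)) = Mul(Add(Add(-2, -16), Add(60, 94)), -1442) = Mul(Add(-18, 154), -1442) = Mul(136, -1442) = -196112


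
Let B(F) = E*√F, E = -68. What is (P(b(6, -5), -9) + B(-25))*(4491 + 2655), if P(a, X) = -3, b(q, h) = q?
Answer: -21438 - 2429640*I ≈ -21438.0 - 2.4296e+6*I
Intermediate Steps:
B(F) = -68*√F
(P(b(6, -5), -9) + B(-25))*(4491 + 2655) = (-3 - 340*I)*(4491 + 2655) = (-3 - 340*I)*7146 = -21438 - 2429640*I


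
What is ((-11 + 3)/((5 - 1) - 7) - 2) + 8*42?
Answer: 1010/3 ≈ 336.67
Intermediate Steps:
((-11 + 3)/((5 - 1) - 7) - 2) + 8*42 = (-8/(4 - 7) - 2) + 336 = (-8/(-3) - 2) + 336 = (-8*(-1/3) - 2) + 336 = (8/3 - 2) + 336 = 2/3 + 336 = 1010/3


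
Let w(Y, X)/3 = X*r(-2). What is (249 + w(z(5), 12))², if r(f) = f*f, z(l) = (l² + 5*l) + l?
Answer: 154449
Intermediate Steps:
z(l) = l² + 6*l
r(f) = f²
w(Y, X) = 12*X (w(Y, X) = 3*(X*(-2)²) = 3*(X*4) = 3*(4*X) = 12*X)
(249 + w(z(5), 12))² = (249 + 12*12)² = (249 + 144)² = 393² = 154449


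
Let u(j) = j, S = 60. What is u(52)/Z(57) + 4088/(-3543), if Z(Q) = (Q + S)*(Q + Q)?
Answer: -696686/605853 ≈ -1.1499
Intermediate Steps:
Z(Q) = 2*Q*(60 + Q) (Z(Q) = (Q + 60)*(Q + Q) = (60 + Q)*(2*Q) = 2*Q*(60 + Q))
u(52)/Z(57) + 4088/(-3543) = 52/((2*57*(60 + 57))) + 4088/(-3543) = 52/((2*57*117)) + 4088*(-1/3543) = 52/13338 - 4088/3543 = 52*(1/13338) - 4088/3543 = 2/513 - 4088/3543 = -696686/605853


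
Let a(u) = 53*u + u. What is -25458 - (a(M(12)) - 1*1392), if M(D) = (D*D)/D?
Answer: -24714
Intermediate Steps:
M(D) = D (M(D) = D²/D = D)
a(u) = 54*u
-25458 - (a(M(12)) - 1*1392) = -25458 - (54*12 - 1*1392) = -25458 - (648 - 1392) = -25458 - 1*(-744) = -25458 + 744 = -24714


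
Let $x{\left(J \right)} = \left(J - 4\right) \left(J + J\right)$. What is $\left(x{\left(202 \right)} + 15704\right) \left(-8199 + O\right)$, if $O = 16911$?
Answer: $833703552$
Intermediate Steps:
$x{\left(J \right)} = 2 J \left(-4 + J\right)$ ($x{\left(J \right)} = \left(-4 + J\right) 2 J = 2 J \left(-4 + J\right)$)
$\left(x{\left(202 \right)} + 15704\right) \left(-8199 + O\right) = \left(2 \cdot 202 \left(-4 + 202\right) + 15704\right) \left(-8199 + 16911\right) = \left(2 \cdot 202 \cdot 198 + 15704\right) 8712 = \left(79992 + 15704\right) 8712 = 95696 \cdot 8712 = 833703552$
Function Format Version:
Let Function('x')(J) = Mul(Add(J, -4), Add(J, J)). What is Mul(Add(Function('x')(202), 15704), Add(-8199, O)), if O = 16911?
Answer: 833703552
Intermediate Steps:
Function('x')(J) = Mul(2, J, Add(-4, J)) (Function('x')(J) = Mul(Add(-4, J), Mul(2, J)) = Mul(2, J, Add(-4, J)))
Mul(Add(Function('x')(202), 15704), Add(-8199, O)) = Mul(Add(Mul(2, 202, Add(-4, 202)), 15704), Add(-8199, 16911)) = Mul(Add(Mul(2, 202, 198), 15704), 8712) = Mul(Add(79992, 15704), 8712) = Mul(95696, 8712) = 833703552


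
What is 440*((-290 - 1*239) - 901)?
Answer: -629200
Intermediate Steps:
440*((-290 - 1*239) - 901) = 440*((-290 - 239) - 901) = 440*(-529 - 901) = 440*(-1430) = -629200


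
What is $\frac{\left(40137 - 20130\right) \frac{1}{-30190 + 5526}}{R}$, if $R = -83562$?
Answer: $\frac{351}{36157424} \approx 9.7076 \cdot 10^{-6}$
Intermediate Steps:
$\frac{\left(40137 - 20130\right) \frac{1}{-30190 + 5526}}{R} = \frac{\left(40137 - 20130\right) \frac{1}{-30190 + 5526}}{-83562} = \frac{20007}{-24664} \left(- \frac{1}{83562}\right) = 20007 \left(- \frac{1}{24664}\right) \left(- \frac{1}{83562}\right) = \left(- \frac{20007}{24664}\right) \left(- \frac{1}{83562}\right) = \frac{351}{36157424}$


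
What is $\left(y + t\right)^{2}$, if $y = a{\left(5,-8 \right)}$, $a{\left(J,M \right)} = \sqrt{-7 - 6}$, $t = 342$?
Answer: $\left(342 + i \sqrt{13}\right)^{2} \approx 1.1695 \cdot 10^{5} + 2466.2 i$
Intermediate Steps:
$a{\left(J,M \right)} = i \sqrt{13}$ ($a{\left(J,M \right)} = \sqrt{-13} = i \sqrt{13}$)
$y = i \sqrt{13} \approx 3.6056 i$
$\left(y + t\right)^{2} = \left(i \sqrt{13} + 342\right)^{2} = \left(342 + i \sqrt{13}\right)^{2}$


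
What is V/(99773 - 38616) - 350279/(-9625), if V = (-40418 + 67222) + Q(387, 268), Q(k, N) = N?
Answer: 21682580803/588636125 ≈ 36.835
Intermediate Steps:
V = 27072 (V = (-40418 + 67222) + 268 = 26804 + 268 = 27072)
V/(99773 - 38616) - 350279/(-9625) = 27072/(99773 - 38616) - 350279/(-9625) = 27072/61157 - 350279*(-1/9625) = 27072*(1/61157) + 350279/9625 = 27072/61157 + 350279/9625 = 21682580803/588636125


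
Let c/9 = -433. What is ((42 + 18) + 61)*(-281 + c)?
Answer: -505538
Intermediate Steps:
c = -3897 (c = 9*(-433) = -3897)
((42 + 18) + 61)*(-281 + c) = ((42 + 18) + 61)*(-281 - 3897) = (60 + 61)*(-4178) = 121*(-4178) = -505538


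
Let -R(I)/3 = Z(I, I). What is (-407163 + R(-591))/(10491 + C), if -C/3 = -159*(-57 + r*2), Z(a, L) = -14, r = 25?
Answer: -135707/2384 ≈ -56.924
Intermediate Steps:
R(I) = 42 (R(I) = -3*(-14) = 42)
C = -3339 (C = -(-477)*(-57 + 25*2) = -(-477)*(-57 + 50) = -(-477)*(-7) = -3*1113 = -3339)
(-407163 + R(-591))/(10491 + C) = (-407163 + 42)/(10491 - 3339) = -407121/7152 = -407121*1/7152 = -135707/2384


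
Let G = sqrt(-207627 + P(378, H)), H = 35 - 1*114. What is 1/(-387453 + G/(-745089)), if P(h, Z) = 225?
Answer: -71699161512115071/27780055225353520673297 + 248363*I*sqrt(207402)/27780055225353520673297 ≈ -2.581e-6 + 4.0716e-15*I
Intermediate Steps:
H = -79 (H = 35 - 114 = -79)
G = I*sqrt(207402) (G = sqrt(-207627 + 225) = sqrt(-207402) = I*sqrt(207402) ≈ 455.41*I)
1/(-387453 + G/(-745089)) = 1/(-387453 + (I*sqrt(207402))/(-745089)) = 1/(-387453 + (I*sqrt(207402))*(-1/745089)) = 1/(-387453 - I*sqrt(207402)/745089)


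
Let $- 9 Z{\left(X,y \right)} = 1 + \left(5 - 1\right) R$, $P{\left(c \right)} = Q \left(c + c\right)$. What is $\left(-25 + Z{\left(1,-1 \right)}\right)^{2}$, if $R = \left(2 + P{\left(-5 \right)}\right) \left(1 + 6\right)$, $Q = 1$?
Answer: $\frac{4}{81} \approx 0.049383$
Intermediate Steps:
$P{\left(c \right)} = 2 c$ ($P{\left(c \right)} = 1 \left(c + c\right) = 1 \cdot 2 c = 2 c$)
$R = -56$ ($R = \left(2 + 2 \left(-5\right)\right) \left(1 + 6\right) = \left(2 - 10\right) 7 = \left(-8\right) 7 = -56$)
$Z{\left(X,y \right)} = \frac{223}{9}$ ($Z{\left(X,y \right)} = - \frac{1 + \left(5 - 1\right) \left(-56\right)}{9} = - \frac{1 + 4 \left(-56\right)}{9} = - \frac{1 - 224}{9} = \left(- \frac{1}{9}\right) \left(-223\right) = \frac{223}{9}$)
$\left(-25 + Z{\left(1,-1 \right)}\right)^{2} = \left(-25 + \frac{223}{9}\right)^{2} = \left(- \frac{2}{9}\right)^{2} = \frac{4}{81}$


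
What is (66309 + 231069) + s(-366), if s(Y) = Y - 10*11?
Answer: 296902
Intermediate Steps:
s(Y) = -110 + Y (s(Y) = Y - 110 = -110 + Y)
(66309 + 231069) + s(-366) = (66309 + 231069) + (-110 - 366) = 297378 - 476 = 296902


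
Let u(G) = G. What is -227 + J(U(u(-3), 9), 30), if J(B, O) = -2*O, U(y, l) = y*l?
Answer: -287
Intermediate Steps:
U(y, l) = l*y
-227 + J(U(u(-3), 9), 30) = -227 - 2*30 = -227 - 60 = -287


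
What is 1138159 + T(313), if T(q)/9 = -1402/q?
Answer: 356231149/313 ≈ 1.1381e+6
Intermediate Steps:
T(q) = -12618/q (T(q) = 9*(-1402/q) = -12618/q)
1138159 + T(313) = 1138159 - 12618/313 = 356231149/313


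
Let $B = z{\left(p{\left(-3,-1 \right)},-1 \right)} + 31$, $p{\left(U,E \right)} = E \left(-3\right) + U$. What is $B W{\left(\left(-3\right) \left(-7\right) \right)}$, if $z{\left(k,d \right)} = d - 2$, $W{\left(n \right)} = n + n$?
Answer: $1176$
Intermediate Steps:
$W{\left(n \right)} = 2 n$
$p{\left(U,E \right)} = U - 3 E$ ($p{\left(U,E \right)} = - 3 E + U = U - 3 E$)
$z{\left(k,d \right)} = -2 + d$
$B = 28$ ($B = \left(-2 - 1\right) + 31 = -3 + 31 = 28$)
$B W{\left(\left(-3\right) \left(-7\right) \right)} = 28 \cdot 2 \left(\left(-3\right) \left(-7\right)\right) = 28 \cdot 2 \cdot 21 = 28 \cdot 42 = 1176$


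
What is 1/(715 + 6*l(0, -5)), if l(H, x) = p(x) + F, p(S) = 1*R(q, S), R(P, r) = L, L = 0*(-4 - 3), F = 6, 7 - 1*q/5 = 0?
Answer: 1/751 ≈ 0.0013316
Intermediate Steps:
q = 35 (q = 35 - 5*0 = 35 + 0 = 35)
L = 0 (L = 0*(-7) = 0)
R(P, r) = 0
p(S) = 0 (p(S) = 1*0 = 0)
l(H, x) = 6 (l(H, x) = 0 + 6 = 6)
1/(715 + 6*l(0, -5)) = 1/(715 + 6*6) = 1/(715 + 36) = 1/751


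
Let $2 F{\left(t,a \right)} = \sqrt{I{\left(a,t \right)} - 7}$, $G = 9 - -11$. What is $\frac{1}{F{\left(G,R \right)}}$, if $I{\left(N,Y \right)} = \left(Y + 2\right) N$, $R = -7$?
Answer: $- \frac{2 i \sqrt{161}}{161} \approx - 0.15762 i$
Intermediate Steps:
$G = 20$ ($G = 9 + 11 = 20$)
$I{\left(N,Y \right)} = N \left(2 + Y\right)$ ($I{\left(N,Y \right)} = \left(2 + Y\right) N = N \left(2 + Y\right)$)
$F{\left(t,a \right)} = \frac{\sqrt{-7 + a \left(2 + t\right)}}{2}$ ($F{\left(t,a \right)} = \frac{\sqrt{a \left(2 + t\right) - 7}}{2} = \frac{\sqrt{-7 + a \left(2 + t\right)}}{2}$)
$\frac{1}{F{\left(G,R \right)}} = \frac{1}{\frac{1}{2} \sqrt{-7 - 7 \left(2 + 20\right)}} = \frac{1}{\frac{1}{2} \sqrt{-7 - 154}} = \frac{1}{\frac{1}{2} \sqrt{-161}} = \frac{1}{\frac{1}{2} i \sqrt{161}} = - \frac{2 i \sqrt{161}}{161}$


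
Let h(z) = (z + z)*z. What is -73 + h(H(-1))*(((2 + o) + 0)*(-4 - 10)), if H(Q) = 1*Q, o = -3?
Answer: -45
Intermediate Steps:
H(Q) = Q
h(z) = 2*z² (h(z) = (2*z)*z = 2*z²)
-73 + h(H(-1))*(((2 + o) + 0)*(-4 - 10)) = -73 + (2*(-1)²)*(((2 - 3) + 0)*(-4 - 10)) = -73 + (2*1)*((-1 + 0)*(-14)) = -73 + 2*(-1*(-14)) = -73 + 2*14 = -73 + 28 = -45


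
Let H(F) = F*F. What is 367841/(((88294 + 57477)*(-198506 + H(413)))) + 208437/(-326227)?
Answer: -848959761216506/1328528279006929 ≈ -0.63902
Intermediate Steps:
H(F) = F²
367841/(((88294 + 57477)*(-198506 + H(413)))) + 208437/(-326227) = 367841/(((88294 + 57477)*(-198506 + 413²))) + 208437/(-326227) = 367841/((145771*(-198506 + 170569))) + 208437*(-1/326227) = 367841/((145771*(-27937))) - 208437/326227 = 367841/(-4072404427) - 208437/326227 = 367841*(-1/4072404427) - 208437/326227 = -367841/4072404427 - 208437/326227 = -848959761216506/1328528279006929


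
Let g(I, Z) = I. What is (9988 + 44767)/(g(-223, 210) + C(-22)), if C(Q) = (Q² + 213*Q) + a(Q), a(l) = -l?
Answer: -54755/4403 ≈ -12.436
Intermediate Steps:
C(Q) = Q² + 212*Q (C(Q) = (Q² + 213*Q) - Q = Q² + 212*Q)
(9988 + 44767)/(g(-223, 210) + C(-22)) = (9988 + 44767)/(-223 - 22*(212 - 22)) = 54755/(-223 - 22*190) = 54755/(-223 - 4180) = 54755/(-4403) = 54755*(-1/4403) = -54755/4403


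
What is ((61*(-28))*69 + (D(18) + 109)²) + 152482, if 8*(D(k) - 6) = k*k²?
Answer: 746966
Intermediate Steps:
D(k) = 6 + k³/8 (D(k) = 6 + (k*k²)/8 = 6 + k³/8)
((61*(-28))*69 + (D(18) + 109)²) + 152482 = ((61*(-28))*69 + ((6 + (⅛)*18³) + 109)²) + 152482 = (-1708*69 + ((6 + (⅛)*5832) + 109)²) + 152482 = (-117852 + ((6 + 729) + 109)²) + 152482 = (-117852 + (735 + 109)²) + 152482 = (-117852 + 844²) + 152482 = (-117852 + 712336) + 152482 = 594484 + 152482 = 746966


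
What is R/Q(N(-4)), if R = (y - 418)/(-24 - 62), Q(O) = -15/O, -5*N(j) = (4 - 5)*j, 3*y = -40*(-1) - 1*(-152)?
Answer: 236/1075 ≈ 0.21953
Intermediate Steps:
y = 64 (y = (-40*(-1) - 1*(-152))/3 = (40 + 152)/3 = (⅓)*192 = 64)
N(j) = j/5 (N(j) = -(4 - 5)*j/5 = -(-1)*j/5 = j/5)
R = 177/43 (R = (64 - 418)/(-24 - 62) = -354/(-86) = -354*(-1/86) = 177/43 ≈ 4.1163)
R/Q(N(-4)) = 177/(43*((-15/((⅕)*(-4))))) = 177/(43*((-15/(-⅘)))) = 177/(43*((-15*(-5/4)))) = 177/(43*(75/4)) = (177/43)*(4/75) = 236/1075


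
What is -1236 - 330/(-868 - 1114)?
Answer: -1224711/991 ≈ -1235.8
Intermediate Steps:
-1236 - 330/(-868 - 1114) = -1236 - 330/(-1982) = -1236 - 1/1982*(-330) = -1236 + 165/991 = -1224711/991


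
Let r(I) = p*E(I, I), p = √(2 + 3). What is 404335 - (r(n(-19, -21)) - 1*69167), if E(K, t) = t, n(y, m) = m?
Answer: 473502 + 21*√5 ≈ 4.7355e+5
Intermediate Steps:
p = √5 ≈ 2.2361
r(I) = I*√5 (r(I) = √5*I = I*√5)
404335 - (r(n(-19, -21)) - 1*69167) = 404335 - (-21*√5 - 1*69167) = 404335 - (-21*√5 - 69167) = 404335 - (-69167 - 21*√5) = 404335 + (69167 + 21*√5) = 473502 + 21*√5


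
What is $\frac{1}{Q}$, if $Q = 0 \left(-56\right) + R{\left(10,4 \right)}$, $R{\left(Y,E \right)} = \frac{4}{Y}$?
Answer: $\frac{5}{2} \approx 2.5$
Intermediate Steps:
$Q = \frac{2}{5}$ ($Q = 0 \left(-56\right) + \frac{4}{10} = 0 + 4 \cdot \frac{1}{10} = 0 + \frac{2}{5} = \frac{2}{5} \approx 0.4$)
$\frac{1}{Q} = \frac{1}{\frac{2}{5}} = \frac{5}{2}$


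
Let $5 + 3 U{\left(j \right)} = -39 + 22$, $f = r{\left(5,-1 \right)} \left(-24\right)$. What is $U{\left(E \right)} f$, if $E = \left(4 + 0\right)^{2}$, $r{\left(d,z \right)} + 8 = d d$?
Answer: $2992$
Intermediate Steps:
$r{\left(d,z \right)} = -8 + d^{2}$ ($r{\left(d,z \right)} = -8 + d d = -8 + d^{2}$)
$f = -408$ ($f = \left(-8 + 5^{2}\right) \left(-24\right) = \left(-8 + 25\right) \left(-24\right) = 17 \left(-24\right) = -408$)
$E = 16$ ($E = 4^{2} = 16$)
$U{\left(j \right)} = - \frac{22}{3}$ ($U{\left(j \right)} = - \frac{5}{3} + \frac{-39 + 22}{3} = - \frac{5}{3} + \frac{1}{3} \left(-17\right) = - \frac{5}{3} - \frac{17}{3} = - \frac{22}{3}$)
$U{\left(E \right)} f = \left(- \frac{22}{3}\right) \left(-408\right) = 2992$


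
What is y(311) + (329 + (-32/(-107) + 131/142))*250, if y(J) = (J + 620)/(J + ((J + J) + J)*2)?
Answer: 195051930026/2362667 ≈ 82556.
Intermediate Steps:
y(J) = (620 + J)/(7*J) (y(J) = (620 + J)/(J + (2*J + J)*2) = (620 + J)/(J + (3*J)*2) = (620 + J)/(J + 6*J) = (620 + J)/((7*J)) = (620 + J)*(1/(7*J)) = (620 + J)/(7*J))
y(311) + (329 + (-32/(-107) + 131/142))*250 = (⅐)*(620 + 311)/311 + (329 + (-32/(-107) + 131/142))*250 = (⅐)*(1/311)*931 + (329 + (-32*(-1/107) + 131*(1/142)))*250 = 133/311 + (329 + (32/107 + 131/142))*250 = 133/311 + (329 + 18561/15194)*250 = 133/311 + (5017387/15194)*250 = 133/311 + 627173375/7597 = 195051930026/2362667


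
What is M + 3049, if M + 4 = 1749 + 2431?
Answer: 7225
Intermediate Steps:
M = 4176 (M = -4 + (1749 + 2431) = -4 + 4180 = 4176)
M + 3049 = 4176 + 3049 = 7225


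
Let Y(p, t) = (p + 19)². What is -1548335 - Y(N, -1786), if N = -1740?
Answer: -4510176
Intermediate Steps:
Y(p, t) = (19 + p)²
-1548335 - Y(N, -1786) = -1548335 - (19 - 1740)² = -1548335 - 1*(-1721)² = -1548335 - 1*2961841 = -1548335 - 2961841 = -4510176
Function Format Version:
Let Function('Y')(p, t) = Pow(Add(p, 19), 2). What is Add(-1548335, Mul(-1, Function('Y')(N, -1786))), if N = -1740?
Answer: -4510176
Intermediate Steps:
Function('Y')(p, t) = Pow(Add(19, p), 2)
Add(-1548335, Mul(-1, Function('Y')(N, -1786))) = Add(-1548335, Mul(-1, Pow(Add(19, -1740), 2))) = Add(-1548335, Mul(-1, Pow(-1721, 2))) = Add(-1548335, Mul(-1, 2961841)) = Add(-1548335, -2961841) = -4510176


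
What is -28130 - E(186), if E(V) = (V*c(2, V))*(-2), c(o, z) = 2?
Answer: -27386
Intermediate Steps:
E(V) = -4*V (E(V) = (V*2)*(-2) = (2*V)*(-2) = -4*V)
-28130 - E(186) = -28130 - (-4)*186 = -28130 - 1*(-744) = -28130 + 744 = -27386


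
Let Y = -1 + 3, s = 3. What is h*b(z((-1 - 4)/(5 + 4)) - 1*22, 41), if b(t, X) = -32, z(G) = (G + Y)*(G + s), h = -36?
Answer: 1152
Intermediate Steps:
Y = 2
z(G) = (2 + G)*(3 + G) (z(G) = (G + 2)*(G + 3) = (2 + G)*(3 + G))
h*b(z((-1 - 4)/(5 + 4)) - 1*22, 41) = -36*(-32) = 1152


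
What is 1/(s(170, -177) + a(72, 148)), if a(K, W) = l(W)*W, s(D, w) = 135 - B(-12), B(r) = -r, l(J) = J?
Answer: 1/22027 ≈ 4.5399e-5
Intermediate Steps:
s(D, w) = 123 (s(D, w) = 135 - (-1)*(-12) = 135 - 1*12 = 135 - 12 = 123)
a(K, W) = W² (a(K, W) = W*W = W²)
1/(s(170, -177) + a(72, 148)) = 1/(123 + 148²) = 1/(123 + 21904) = 1/22027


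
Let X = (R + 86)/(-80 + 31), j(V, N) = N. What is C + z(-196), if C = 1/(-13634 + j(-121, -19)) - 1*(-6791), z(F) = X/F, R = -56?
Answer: 445229745439/65561706 ≈ 6791.0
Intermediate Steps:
X = -30/49 (X = (-56 + 86)/(-80 + 31) = 30/(-49) = 30*(-1/49) = -30/49 ≈ -0.61224)
z(F) = -30/(49*F)
C = 92717522/13653 (C = 1/(-13634 - 19) - 1*(-6791) = 1/(-13653) + 6791 = -1/13653 + 6791 = 92717522/13653 ≈ 6791.0)
C + z(-196) = 92717522/13653 - 30/49/(-196) = 92717522/13653 - 30/49*(-1/196) = 92717522/13653 + 15/4802 = 445229745439/65561706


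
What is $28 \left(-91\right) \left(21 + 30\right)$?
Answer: $-129948$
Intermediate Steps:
$28 \left(-91\right) \left(21 + 30\right) = \left(-2548\right) 51 = -129948$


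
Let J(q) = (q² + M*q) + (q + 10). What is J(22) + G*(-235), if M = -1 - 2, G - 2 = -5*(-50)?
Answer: -58770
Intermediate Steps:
G = 252 (G = 2 - 5*(-50) = 2 + 250 = 252)
M = -3
J(q) = 10 + q² - 2*q (J(q) = (q² - 3*q) + (q + 10) = (q² - 3*q) + (10 + q) = 10 + q² - 2*q)
J(22) + G*(-235) = (10 + 22² - 2*22) + 252*(-235) = (10 + 484 - 44) - 59220 = 450 - 59220 = -58770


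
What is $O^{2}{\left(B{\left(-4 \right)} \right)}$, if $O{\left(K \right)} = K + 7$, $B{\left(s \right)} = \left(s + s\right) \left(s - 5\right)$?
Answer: $6241$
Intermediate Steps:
$B{\left(s \right)} = 2 s \left(-5 + s\right)$
$O{\left(K \right)} = 7 + K$
$O^{2}{\left(B{\left(-4 \right)} \right)} = \left(7 + 2 \left(-4\right) \left(-5 - 4\right)\right)^{2} = \left(7 + 2 \left(-4\right) \left(-9\right)\right)^{2} = \left(7 + 72\right)^{2} = 79^{2} = 6241$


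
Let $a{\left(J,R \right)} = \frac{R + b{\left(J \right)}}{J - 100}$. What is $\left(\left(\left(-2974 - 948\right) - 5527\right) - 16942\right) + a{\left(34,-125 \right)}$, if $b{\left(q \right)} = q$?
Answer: $- \frac{1741715}{66} \approx -26390.0$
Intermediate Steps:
$a{\left(J,R \right)} = \frac{J + R}{-100 + J}$ ($a{\left(J,R \right)} = \frac{R + J}{J - 100} = \frac{J + R}{-100 + J}$)
$\left(\left(\left(-2974 - 948\right) - 5527\right) - 16942\right) + a{\left(34,-125 \right)} = \left(\left(\left(-2974 - 948\right) - 5527\right) - 16942\right) + \frac{34 - 125}{-100 + 34} = \left(\left(\left(-2974 - 948\right) - 5527\right) - 16942\right) + \frac{1}{-66} \left(-91\right) = \left(\left(-3922 - 5527\right) - 16942\right) - - \frac{91}{66} = \left(-9449 - 16942\right) + \frac{91}{66} = -26391 + \frac{91}{66} = - \frac{1741715}{66}$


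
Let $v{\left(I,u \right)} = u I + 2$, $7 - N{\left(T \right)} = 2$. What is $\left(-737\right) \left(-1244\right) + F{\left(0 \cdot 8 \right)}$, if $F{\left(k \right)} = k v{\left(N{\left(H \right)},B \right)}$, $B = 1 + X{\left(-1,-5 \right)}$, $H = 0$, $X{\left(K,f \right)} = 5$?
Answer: $916828$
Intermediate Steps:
$B = 6$ ($B = 1 + 5 = 6$)
$N{\left(T \right)} = 5$ ($N{\left(T \right)} = 7 - 2 = 5$)
$v{\left(I,u \right)} = 2 + I u$ ($v{\left(I,u \right)} = I u + 2 = 2 + I u$)
$F{\left(k \right)} = 32 k$ ($F{\left(k \right)} = k \left(2 + 5 \cdot 6\right) = k \left(2 + 30\right) = k 32 = 32 k$)
$\left(-737\right) \left(-1244\right) + F{\left(0 \cdot 8 \right)} = \left(-737\right) \left(-1244\right) + 32 \cdot 0 \cdot 8 = 916828 + 32 \cdot 0 = 916828 + 0 = 916828$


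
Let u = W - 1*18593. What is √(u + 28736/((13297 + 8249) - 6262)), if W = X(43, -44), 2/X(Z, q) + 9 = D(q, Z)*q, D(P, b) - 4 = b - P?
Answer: I*√4371172620695795147/15333673 ≈ 136.35*I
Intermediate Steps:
D(P, b) = 4 + b - P (D(P, b) = 4 + (b - P) = 4 + b - P)
X(Z, q) = 2/(-9 + q*(4 + Z - q)) (X(Z, q) = 2/(-9 + (4 + Z - q)*q) = 2/(-9 + q*(4 + Z - q)))
W = -2/4013 (W = 2/(-9 - 44*(4 + 43 - 1*(-44))) = 2/(-9 - 44*(4 + 43 + 44)) = 2/(-9 - 44*91) = 2/(-9 - 4004) = 2/(-4013) = 2*(-1/4013) = -2/4013 ≈ -0.00049838)
u = -74613711/4013 (u = -2/4013 - 1*18593 = -2/4013 - 18593 = -74613711/4013 ≈ -18593.)
√(u + 28736/((13297 + 8249) - 6262)) = √(-74613711/4013 + 28736/((13297 + 8249) - 6262)) = √(-74613711/4013 + 28736/(21546 - 6262)) = √(-74613711/4013 + 28736/15284) = √(-74613711/4013 + 28736*(1/15284)) = √(-74613711/4013 + 7184/3821) = √(-285070160339/15333673) = I*√4371172620695795147/15333673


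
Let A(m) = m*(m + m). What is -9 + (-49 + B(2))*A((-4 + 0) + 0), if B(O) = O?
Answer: -1513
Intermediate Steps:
A(m) = 2*m**2 (A(m) = m*(2*m) = 2*m**2)
-9 + (-49 + B(2))*A((-4 + 0) + 0) = -9 + (-49 + 2)*(2*((-4 + 0) + 0)**2) = -9 - 94*(-4 + 0)**2 = -9 - 94*(-4)**2 = -9 - 94*16 = -9 - 47*32 = -9 - 1504 = -1513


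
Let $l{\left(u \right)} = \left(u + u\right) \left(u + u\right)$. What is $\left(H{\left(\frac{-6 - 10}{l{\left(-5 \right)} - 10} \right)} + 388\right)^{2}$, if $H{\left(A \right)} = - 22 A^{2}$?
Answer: $\frac{615113941264}{4100625} \approx 1.5001 \cdot 10^{5}$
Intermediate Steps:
$l{\left(u \right)} = 4 u^{2}$ ($l{\left(u \right)} = 2 u 2 u = 4 u^{2}$)
$\left(H{\left(\frac{-6 - 10}{l{\left(-5 \right)} - 10} \right)} + 388\right)^{2} = \left(- 22 \left(\frac{-6 - 10}{4 \left(-5\right)^{2} - 10}\right)^{2} + 388\right)^{2} = \left(- 22 \left(- \frac{16}{4 \cdot 25 - 10}\right)^{2} + 388\right)^{2} = \left(- 22 \left(- \frac{16}{100 - 10}\right)^{2} + 388\right)^{2} = \left(- 22 \left(- \frac{16}{90}\right)^{2} + 388\right)^{2} = \left(- 22 \left(\left(-16\right) \frac{1}{90}\right)^{2} + 388\right)^{2} = \left(- 22 \left(- \frac{8}{45}\right)^{2} + 388\right)^{2} = \left(\left(-22\right) \frac{64}{2025} + 388\right)^{2} = \left(- \frac{1408}{2025} + 388\right)^{2} = \left(\frac{784292}{2025}\right)^{2} = \frac{615113941264}{4100625}$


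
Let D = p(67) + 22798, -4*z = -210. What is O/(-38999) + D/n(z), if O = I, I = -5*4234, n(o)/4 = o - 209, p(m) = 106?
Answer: -439990338/12206687 ≈ -36.045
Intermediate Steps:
z = 105/2 (z = -¼*(-210) = 105/2 ≈ 52.500)
D = 22904 (D = 106 + 22798 = 22904)
n(o) = -836 + 4*o (n(o) = 4*(o - 209) = 4*(-209 + o) = -836 + 4*o)
I = -21170
O = -21170
O/(-38999) + D/n(z) = -21170/(-38999) + 22904/(-836 + 4*(105/2)) = -21170*(-1/38999) + 22904/(-836 + 210) = 21170/38999 + 22904/(-626) = 21170/38999 + 22904*(-1/626) = 21170/38999 - 11452/313 = -439990338/12206687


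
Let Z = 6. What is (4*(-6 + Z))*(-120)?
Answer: 0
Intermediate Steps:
(4*(-6 + Z))*(-120) = (4*(-6 + 6))*(-120) = (4*0)*(-120) = 0*(-120) = 0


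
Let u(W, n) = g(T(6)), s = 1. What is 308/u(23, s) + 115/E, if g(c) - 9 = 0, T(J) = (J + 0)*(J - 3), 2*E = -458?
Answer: 69497/2061 ≈ 33.720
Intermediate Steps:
E = -229 (E = (½)*(-458) = -229)
T(J) = J*(-3 + J)
g(c) = 9 (g(c) = 9 + 0 = 9)
u(W, n) = 9
308/u(23, s) + 115/E = 308/9 + 115/(-229) = 308*(⅑) + 115*(-1/229) = 308/9 - 115/229 = 69497/2061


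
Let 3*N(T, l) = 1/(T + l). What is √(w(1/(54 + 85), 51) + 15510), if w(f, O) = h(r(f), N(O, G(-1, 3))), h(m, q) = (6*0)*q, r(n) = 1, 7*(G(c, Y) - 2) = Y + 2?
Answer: √15510 ≈ 124.54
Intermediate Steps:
G(c, Y) = 16/7 + Y/7 (G(c, Y) = 2 + (Y + 2)/7 = 2 + (2 + Y)/7 = 2 + (2/7 + Y/7) = 16/7 + Y/7)
N(T, l) = 1/(3*(T + l))
h(m, q) = 0 (h(m, q) = 0*q = 0)
w(f, O) = 0
√(w(1/(54 + 85), 51) + 15510) = √(0 + 15510) = √15510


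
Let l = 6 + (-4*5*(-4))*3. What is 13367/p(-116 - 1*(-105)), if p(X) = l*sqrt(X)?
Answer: -13367*I*sqrt(11)/2706 ≈ -16.383*I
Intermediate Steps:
l = 246 (l = 6 - 20*(-4)*3 = 6 + 80*3 = 6 + 240 = 246)
p(X) = 246*sqrt(X)
13367/p(-116 - 1*(-105)) = 13367/((246*sqrt(-116 - 1*(-105)))) = 13367/((246*sqrt(-116 + 105))) = 13367/((246*sqrt(-11))) = 13367/((246*(I*sqrt(11)))) = 13367/((246*I*sqrt(11))) = 13367*(-I*sqrt(11)/2706) = -13367*I*sqrt(11)/2706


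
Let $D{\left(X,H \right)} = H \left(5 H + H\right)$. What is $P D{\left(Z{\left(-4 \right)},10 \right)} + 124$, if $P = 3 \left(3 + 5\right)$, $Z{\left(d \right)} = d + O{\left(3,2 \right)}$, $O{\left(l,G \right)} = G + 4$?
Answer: $14524$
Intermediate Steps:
$O{\left(l,G \right)} = 4 + G$
$Z{\left(d \right)} = 6 + d$ ($Z{\left(d \right)} = d + \left(4 + 2\right) = d + 6 = 6 + d$)
$D{\left(X,H \right)} = 6 H^{2}$ ($D{\left(X,H \right)} = H 6 H = 6 H^{2}$)
$P = 24$ ($P = 3 \cdot 8 = 24$)
$P D{\left(Z{\left(-4 \right)},10 \right)} + 124 = 24 \cdot 6 \cdot 10^{2} + 124 = 24 \cdot 6 \cdot 100 + 124 = 24 \cdot 600 + 124 = 14400 + 124 = 14524$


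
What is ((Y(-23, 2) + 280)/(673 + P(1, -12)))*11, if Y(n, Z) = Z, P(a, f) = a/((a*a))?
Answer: 1551/337 ≈ 4.6024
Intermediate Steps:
P(a, f) = 1/a (P(a, f) = a/(a²) = a/a² = 1/a)
((Y(-23, 2) + 280)/(673 + P(1, -12)))*11 = ((2 + 280)/(673 + 1/1))*11 = (282/(673 + 1))*11 = (282/674)*11 = (282*(1/674))*11 = (141/337)*11 = 1551/337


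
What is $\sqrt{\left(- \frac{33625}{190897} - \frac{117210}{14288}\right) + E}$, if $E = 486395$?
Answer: $\frac{5 \sqrt{9046127787465173042974}}{681884084} \approx 697.41$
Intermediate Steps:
$\sqrt{\left(- \frac{33625}{190897} - \frac{117210}{14288}\right) + E} = \sqrt{\left(- \frac{33625}{190897} - \frac{117210}{14288}\right) + 486395} = \sqrt{\left(\left(-33625\right) \frac{1}{190897} - \frac{58605}{7144}\right) + 486395} = \sqrt{\left(- \frac{33625}{190897} - \frac{58605}{7144}\right) + 486395} = \sqrt{- \frac{11427735685}{1363768168} + 486395} = \sqrt{\frac{663318590338675}{1363768168}} = \frac{5 \sqrt{9046127787465173042974}}{681884084}$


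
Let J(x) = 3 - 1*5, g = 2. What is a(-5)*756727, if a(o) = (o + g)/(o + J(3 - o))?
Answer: 2270181/7 ≈ 3.2431e+5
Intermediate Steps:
J(x) = -2 (J(x) = 3 - 5 = -2)
a(o) = (2 + o)/(-2 + o) (a(o) = (o + 2)/(o - 2) = (2 + o)/(-2 + o))
a(-5)*756727 = ((2 - 5)/(-2 - 5))*756727 = (-3/(-7))*756727 = -⅐*(-3)*756727 = (3/7)*756727 = 2270181/7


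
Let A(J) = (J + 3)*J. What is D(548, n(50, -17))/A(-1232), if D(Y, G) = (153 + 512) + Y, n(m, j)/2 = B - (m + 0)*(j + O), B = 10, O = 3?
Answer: 1213/1514128 ≈ 0.00080112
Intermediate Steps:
A(J) = J*(3 + J) (A(J) = (3 + J)*J = J*(3 + J))
n(m, j) = 20 - 2*m*(3 + j) (n(m, j) = 2*(10 - (m + 0)*(j + 3)) = 2*(10 - m*(3 + j)) = 20 - 2*m*(3 + j))
D(Y, G) = 665 + Y
D(548, n(50, -17))/A(-1232) = (665 + 548)/((-1232*(3 - 1232))) = 1213/((-1232*(-1229))) = 1213/1514128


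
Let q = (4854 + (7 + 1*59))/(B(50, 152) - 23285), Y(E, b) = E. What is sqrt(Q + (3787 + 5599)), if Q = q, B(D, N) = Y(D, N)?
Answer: sqrt(22520269714)/1549 ≈ 96.880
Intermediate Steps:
B(D, N) = D
q = -328/1549 (q = (4854 + (7 + 1*59))/(50 - 23285) = (4854 + (7 + 59))/(-23235) = (4854 + 66)*(-1/23235) = 4920*(-1/23235) = -328/1549 ≈ -0.21175)
Q = -328/1549 ≈ -0.21175
sqrt(Q + (3787 + 5599)) = sqrt(-328/1549 + (3787 + 5599)) = sqrt(-328/1549 + 9386) = sqrt(14538586/1549) = sqrt(22520269714)/1549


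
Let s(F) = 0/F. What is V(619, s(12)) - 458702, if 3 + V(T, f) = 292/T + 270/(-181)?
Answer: -51392963773/112039 ≈ -4.5871e+5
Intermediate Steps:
s(F) = 0
V(T, f) = -813/181 + 292/T (V(T, f) = -3 + (292/T + 270/(-181)) = -3 + (292/T + 270*(-1/181)) = -3 + (292/T - 270/181) = -3 + (-270/181 + 292/T) = -813/181 + 292/T)
V(619, s(12)) - 458702 = (-813/181 + 292/619) - 458702 = -450395/112039 - 458702 = -51392963773/112039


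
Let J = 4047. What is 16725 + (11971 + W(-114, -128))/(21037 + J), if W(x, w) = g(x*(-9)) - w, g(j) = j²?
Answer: 420594675/25084 ≈ 16767.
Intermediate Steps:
W(x, w) = -w + 81*x² (W(x, w) = (x*(-9))² - w = (-9*x)² - w = 81*x² - w = -w + 81*x²)
16725 + (11971 + W(-114, -128))/(21037 + J) = 16725 + (11971 + (-1*(-128) + 81*(-114)²))/(21037 + 4047) = 16725 + (11971 + (128 + 81*12996))/25084 = 16725 + (11971 + (128 + 1052676))*(1/25084) = 16725 + (11971 + 1052804)*(1/25084) = 16725 + 1064775*(1/25084) = 16725 + 1064775/25084 = 420594675/25084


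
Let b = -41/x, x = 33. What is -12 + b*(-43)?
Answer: 1367/33 ≈ 41.424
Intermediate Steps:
b = -41/33 ≈ -1.2424
-12 + b*(-43) = -12 - 41/33*(-43) = -12 + 1763/33 = 1367/33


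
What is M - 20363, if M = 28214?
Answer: 7851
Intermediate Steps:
M - 20363 = 28214 - 20363 = 7851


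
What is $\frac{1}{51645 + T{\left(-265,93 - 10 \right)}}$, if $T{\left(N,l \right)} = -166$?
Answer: $\frac{1}{51479} \approx 1.9425 \cdot 10^{-5}$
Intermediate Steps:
$\frac{1}{51645 + T{\left(-265,93 - 10 \right)}} = \frac{1}{51645 - 166} = \frac{1}{51479}$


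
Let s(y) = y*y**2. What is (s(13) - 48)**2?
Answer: 4618201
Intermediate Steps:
s(y) = y**3
(s(13) - 48)**2 = (13**3 - 48)**2 = (2197 - 48)**2 = 2149**2 = 4618201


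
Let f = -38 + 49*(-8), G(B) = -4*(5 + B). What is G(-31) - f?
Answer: 534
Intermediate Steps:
G(B) = -20 - 4*B
f = -430 (f = -38 - 392 = -430)
G(-31) - f = (-20 - 4*(-31)) - 1*(-430) = (-20 + 124) + 430 = 104 + 430 = 534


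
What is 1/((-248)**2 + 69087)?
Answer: 1/130591 ≈ 7.6575e-6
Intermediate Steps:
1/((-248)**2 + 69087) = 1/(61504 + 69087) = 1/130591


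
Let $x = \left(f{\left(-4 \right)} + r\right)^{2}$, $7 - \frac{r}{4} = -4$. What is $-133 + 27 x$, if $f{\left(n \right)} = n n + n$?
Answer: $84539$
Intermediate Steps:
$r = 44$ ($r = 28 - -16 = 28 + 16 = 44$)
$f{\left(n \right)} = n + n^{2}$ ($f{\left(n \right)} = n^{2} + n = n + n^{2}$)
$x = 3136$ ($x = \left(- 4 \left(1 - 4\right) + 44\right)^{2} = \left(\left(-4\right) \left(-3\right) + 44\right)^{2} = \left(12 + 44\right)^{2} = 56^{2} = 3136$)
$-133 + 27 x = -133 + 27 \cdot 3136 = -133 + 84672 = 84539$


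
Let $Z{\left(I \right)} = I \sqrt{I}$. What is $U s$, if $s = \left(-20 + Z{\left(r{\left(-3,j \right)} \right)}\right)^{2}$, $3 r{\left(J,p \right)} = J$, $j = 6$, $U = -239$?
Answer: $-95361 - 9560 i \approx -95361.0 - 9560.0 i$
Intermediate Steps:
$r{\left(J,p \right)} = \frac{J}{3}$
$Z{\left(I \right)} = I^{\frac{3}{2}}$
$s = \left(-20 - i\right)^{2}$ ($s = \left(-20 + \left(\frac{1}{3} \left(-3\right)\right)^{\frac{3}{2}}\right)^{2} = \left(-20 + \left(-1\right)^{\frac{3}{2}}\right)^{2} = \left(-20 - i\right)^{2} \approx 399.0 + 40.0 i$)
$U s = - 239 \left(20 + i\right)^{2}$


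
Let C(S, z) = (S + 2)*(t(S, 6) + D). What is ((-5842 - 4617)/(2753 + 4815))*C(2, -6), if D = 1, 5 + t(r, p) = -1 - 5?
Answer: 52295/946 ≈ 55.280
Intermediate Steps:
t(r, p) = -11 (t(r, p) = -5 + (-1 - 5) = -5 - 6 = -11)
C(S, z) = -20 - 10*S (C(S, z) = (S + 2)*(-11 + 1) = (2 + S)*(-10) = -20 - 10*S)
((-5842 - 4617)/(2753 + 4815))*C(2, -6) = ((-5842 - 4617)/(2753 + 4815))*(-20 - 10*2) = (-10459/7568)*(-20 - 20) = -10459*1/7568*(-40) = -10459/7568*(-40) = 52295/946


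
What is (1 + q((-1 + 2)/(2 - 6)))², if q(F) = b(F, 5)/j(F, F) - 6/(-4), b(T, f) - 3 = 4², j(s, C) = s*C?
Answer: 375769/4 ≈ 93942.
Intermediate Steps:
j(s, C) = C*s
b(T, f) = 19 (b(T, f) = 3 + 4² = 3 + 16 = 19)
q(F) = 3/2 + 19/F² (q(F) = 19/((F*F)) - 6/(-4) = 19/(F²) - 6*(-¼) = 19/F² + 3/2 = 3/2 + 19/F²)
(1 + q((-1 + 2)/(2 - 6)))² = (1 + (3/2 + 19/((-1 + 2)/(2 - 6))²))² = (1 + (3/2 + 19/(1/(-4))²))² = (1 + (3/2 + 19/(1*(-¼))²))² = (1 + (3/2 + 19/(-¼)²))² = (1 + (3/2 + 19*16))² = (1 + (3/2 + 304))² = (1 + 611/2)² = (613/2)² = 375769/4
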